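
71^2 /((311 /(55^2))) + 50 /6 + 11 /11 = 45755783/933 = 49041.57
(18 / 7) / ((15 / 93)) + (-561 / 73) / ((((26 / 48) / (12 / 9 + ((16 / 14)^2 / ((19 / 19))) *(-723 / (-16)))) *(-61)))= 425202114/14182805 = 29.98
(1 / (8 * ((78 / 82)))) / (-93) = -41/29016 = 0.00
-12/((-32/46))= 69/4 = 17.25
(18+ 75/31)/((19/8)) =5064/589 = 8.60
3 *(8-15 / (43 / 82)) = -2658/43 = -61.81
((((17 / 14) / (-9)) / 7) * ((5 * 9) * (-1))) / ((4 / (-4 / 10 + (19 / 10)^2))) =5457/7840 = 0.70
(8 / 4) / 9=2/9 = 0.22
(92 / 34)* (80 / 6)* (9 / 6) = 920/17 = 54.12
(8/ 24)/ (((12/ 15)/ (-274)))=-685/6 = -114.17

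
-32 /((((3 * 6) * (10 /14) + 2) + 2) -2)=-28/13 = -2.15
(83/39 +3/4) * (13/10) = 449/120 = 3.74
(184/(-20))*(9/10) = -8.28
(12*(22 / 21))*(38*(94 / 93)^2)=29547584/60543 = 488.04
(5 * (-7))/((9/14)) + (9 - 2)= -427/9 = -47.44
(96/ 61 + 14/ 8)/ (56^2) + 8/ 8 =765995/765184 = 1.00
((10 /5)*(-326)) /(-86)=326/43 = 7.58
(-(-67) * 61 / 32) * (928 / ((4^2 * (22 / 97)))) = 11496731/352 = 32661.17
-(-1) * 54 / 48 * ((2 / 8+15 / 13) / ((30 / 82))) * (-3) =-26937/2080 = -12.95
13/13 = 1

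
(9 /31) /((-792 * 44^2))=-1/5281408 = 0.00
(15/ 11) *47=705/11 = 64.09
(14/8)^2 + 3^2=193/16 = 12.06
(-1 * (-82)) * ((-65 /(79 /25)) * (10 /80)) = -66625/316 = -210.84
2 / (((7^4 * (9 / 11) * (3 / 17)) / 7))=374/9261 = 0.04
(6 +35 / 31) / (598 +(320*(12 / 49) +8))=10829/1039554 = 0.01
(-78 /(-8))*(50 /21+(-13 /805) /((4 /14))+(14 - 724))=-44434949/6440 = -6899.84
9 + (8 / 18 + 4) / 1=121/9 = 13.44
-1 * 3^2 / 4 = -9/4 = -2.25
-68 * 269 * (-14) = 256088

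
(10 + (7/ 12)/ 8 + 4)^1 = 1351/96 = 14.07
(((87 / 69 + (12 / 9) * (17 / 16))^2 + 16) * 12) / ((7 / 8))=3529874/11109 = 317.75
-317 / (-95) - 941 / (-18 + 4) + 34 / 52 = 615567/8645 = 71.20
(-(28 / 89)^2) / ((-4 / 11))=0.27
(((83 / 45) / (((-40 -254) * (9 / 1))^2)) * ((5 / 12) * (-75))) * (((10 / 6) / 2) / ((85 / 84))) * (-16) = 4150/38257191 = 0.00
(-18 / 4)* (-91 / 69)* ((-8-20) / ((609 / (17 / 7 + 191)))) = -35204/667 = -52.78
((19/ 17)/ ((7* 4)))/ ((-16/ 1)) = -19/7616 = 0.00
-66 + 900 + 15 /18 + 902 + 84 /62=323303/186 = 1738.19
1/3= 0.33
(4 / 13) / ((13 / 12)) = 48/169 = 0.28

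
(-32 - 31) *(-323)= 20349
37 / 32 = 1.16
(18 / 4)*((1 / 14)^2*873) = 7857/392 = 20.04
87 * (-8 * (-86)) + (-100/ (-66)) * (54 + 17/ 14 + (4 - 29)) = 4612437/77 = 59901.78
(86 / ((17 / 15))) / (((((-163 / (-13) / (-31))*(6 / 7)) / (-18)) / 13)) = 141924510/2771 = 51217.80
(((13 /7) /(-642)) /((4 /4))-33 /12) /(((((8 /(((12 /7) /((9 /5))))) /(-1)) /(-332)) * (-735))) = 2053669/13872978 = 0.15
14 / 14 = 1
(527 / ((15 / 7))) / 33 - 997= -489826/495 = -989.55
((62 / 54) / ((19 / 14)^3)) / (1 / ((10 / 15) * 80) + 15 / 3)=13610240/148709979 = 0.09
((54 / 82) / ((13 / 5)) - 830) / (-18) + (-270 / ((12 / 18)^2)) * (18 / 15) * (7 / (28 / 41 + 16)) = -94710169/364572 = -259.78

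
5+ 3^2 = 14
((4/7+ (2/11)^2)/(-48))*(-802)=10.10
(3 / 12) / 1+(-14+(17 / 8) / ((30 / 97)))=-6.88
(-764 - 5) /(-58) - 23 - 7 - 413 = -24925/58 = -429.74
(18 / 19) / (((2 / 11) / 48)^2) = 1254528/19 = 66027.79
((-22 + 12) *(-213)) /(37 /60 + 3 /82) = 5239800/1607 = 3260.61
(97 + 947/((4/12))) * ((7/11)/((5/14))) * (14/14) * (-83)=-23897692/55 = -434503.49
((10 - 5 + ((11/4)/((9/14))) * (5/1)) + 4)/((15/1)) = 547/270 = 2.03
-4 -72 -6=-82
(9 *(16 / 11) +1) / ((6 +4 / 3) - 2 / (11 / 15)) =465/152 = 3.06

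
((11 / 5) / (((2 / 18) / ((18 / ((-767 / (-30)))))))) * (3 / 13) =32076/9971 = 3.22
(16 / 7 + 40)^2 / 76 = 21904/931 = 23.53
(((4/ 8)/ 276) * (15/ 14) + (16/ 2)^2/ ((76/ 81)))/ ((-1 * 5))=-3338591/244720 = -13.64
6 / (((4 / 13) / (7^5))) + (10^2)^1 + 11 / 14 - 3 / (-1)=2294882/7 = 327840.29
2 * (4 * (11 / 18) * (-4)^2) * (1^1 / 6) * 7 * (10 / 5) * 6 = 9856/9 = 1095.11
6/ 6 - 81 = -80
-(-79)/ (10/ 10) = 79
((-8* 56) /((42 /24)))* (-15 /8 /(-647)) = -480/647 = -0.74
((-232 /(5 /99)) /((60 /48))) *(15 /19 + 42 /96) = -2141766/475 = -4508.98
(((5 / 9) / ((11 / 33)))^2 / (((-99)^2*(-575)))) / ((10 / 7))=-7/20288070 = 0.00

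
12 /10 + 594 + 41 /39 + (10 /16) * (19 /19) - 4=924887/1560 = 592.88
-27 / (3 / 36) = -324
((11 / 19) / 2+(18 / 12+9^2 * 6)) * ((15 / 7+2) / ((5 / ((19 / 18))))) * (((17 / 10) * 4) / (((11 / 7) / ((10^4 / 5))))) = 365529920/99 = 3692221.41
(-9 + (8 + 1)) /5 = 0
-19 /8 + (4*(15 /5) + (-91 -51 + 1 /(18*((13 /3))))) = -41297/312 = -132.36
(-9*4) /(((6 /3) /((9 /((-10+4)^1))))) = 27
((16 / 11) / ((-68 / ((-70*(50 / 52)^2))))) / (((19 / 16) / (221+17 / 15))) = 27440000/105963 = 258.96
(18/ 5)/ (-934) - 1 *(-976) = 2278951/2335 = 976.00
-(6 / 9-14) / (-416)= -0.03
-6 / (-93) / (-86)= -1/1333 = 0.00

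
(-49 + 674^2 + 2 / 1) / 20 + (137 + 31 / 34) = 7768783/340 = 22849.36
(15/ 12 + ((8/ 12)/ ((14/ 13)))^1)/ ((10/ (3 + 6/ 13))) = 471/728 = 0.65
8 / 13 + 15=203/13 = 15.62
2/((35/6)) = 12/35 = 0.34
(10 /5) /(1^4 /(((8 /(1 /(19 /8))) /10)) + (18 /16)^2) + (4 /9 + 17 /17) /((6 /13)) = 499579/117666 = 4.25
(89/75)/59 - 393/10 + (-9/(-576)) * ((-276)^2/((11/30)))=156093739/48675 = 3206.86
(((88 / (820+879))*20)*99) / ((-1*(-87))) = 58080/49271 = 1.18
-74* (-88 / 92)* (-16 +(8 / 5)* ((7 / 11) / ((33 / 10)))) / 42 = -421504/15939 = -26.44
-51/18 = -17/6 = -2.83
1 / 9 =0.11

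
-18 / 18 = -1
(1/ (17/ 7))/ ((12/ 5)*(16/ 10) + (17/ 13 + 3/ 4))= 9100/130339 = 0.07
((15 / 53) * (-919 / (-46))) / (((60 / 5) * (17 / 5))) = 22975/165784 = 0.14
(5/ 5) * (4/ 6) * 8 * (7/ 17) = 112/51 = 2.20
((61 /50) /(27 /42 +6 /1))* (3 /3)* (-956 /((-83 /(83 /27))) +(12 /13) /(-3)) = 1052128/163215 = 6.45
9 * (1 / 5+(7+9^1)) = 729/5 = 145.80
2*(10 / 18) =10/9 = 1.11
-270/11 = -24.55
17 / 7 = 2.43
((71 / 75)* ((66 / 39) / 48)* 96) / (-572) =-71/12675 = -0.01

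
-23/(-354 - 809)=23/1163 = 0.02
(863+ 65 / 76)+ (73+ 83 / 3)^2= 7522381/684 = 10997.63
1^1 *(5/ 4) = 5/4 = 1.25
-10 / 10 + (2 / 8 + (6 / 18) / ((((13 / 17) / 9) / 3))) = 573/52 = 11.02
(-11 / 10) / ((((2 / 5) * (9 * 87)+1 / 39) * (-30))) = 143/1221580 = 0.00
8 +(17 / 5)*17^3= 83561/5 = 16712.20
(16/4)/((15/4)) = 16/15 = 1.07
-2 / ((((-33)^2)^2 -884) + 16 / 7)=-14/8295275 = 0.00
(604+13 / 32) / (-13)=-19341/416 = -46.49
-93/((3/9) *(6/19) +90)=-1767/1712 = -1.03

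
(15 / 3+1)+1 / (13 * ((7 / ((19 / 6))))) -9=-1619/546 = -2.97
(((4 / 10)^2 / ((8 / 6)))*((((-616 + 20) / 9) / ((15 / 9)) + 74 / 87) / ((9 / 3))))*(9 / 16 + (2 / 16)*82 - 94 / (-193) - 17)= 1711133/193000 = 8.87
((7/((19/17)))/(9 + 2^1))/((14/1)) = 0.04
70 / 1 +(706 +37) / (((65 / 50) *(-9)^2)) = 81140/1053 = 77.06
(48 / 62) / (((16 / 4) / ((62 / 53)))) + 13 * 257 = 177085/53 = 3341.23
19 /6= 3.17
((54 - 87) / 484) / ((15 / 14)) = -7/110 = -0.06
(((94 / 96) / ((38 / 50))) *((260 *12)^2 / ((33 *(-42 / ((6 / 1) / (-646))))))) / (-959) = -39715000/453174491 = -0.09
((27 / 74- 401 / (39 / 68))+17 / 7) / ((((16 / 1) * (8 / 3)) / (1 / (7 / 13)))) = -14068391/464128 = -30.31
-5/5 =-1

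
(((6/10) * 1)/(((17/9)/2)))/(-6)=-9/85 = -0.11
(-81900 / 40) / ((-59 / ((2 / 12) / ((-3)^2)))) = 455/708 = 0.64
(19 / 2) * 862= 8189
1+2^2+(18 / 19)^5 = 14270063/2476099 = 5.76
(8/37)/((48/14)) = 0.06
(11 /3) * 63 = 231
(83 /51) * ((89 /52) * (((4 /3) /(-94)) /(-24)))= 7387/4487184 = 0.00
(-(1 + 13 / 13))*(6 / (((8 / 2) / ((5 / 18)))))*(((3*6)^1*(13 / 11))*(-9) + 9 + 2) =9925/66 = 150.38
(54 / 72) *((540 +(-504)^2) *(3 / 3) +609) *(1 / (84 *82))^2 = 85055/21086464 = 0.00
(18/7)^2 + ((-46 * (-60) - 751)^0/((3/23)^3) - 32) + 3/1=566564/1323 = 428.24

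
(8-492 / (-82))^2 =196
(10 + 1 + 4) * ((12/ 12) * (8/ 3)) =40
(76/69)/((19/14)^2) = 784/1311 = 0.60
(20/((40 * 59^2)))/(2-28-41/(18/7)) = -9/2628155 = 0.00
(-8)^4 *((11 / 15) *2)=90112/15 = 6007.47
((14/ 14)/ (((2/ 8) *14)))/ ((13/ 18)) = 36/91 = 0.40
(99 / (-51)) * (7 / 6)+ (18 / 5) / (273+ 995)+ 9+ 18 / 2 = 424064/26945 = 15.74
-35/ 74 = -0.47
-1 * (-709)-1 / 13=9216/13 = 708.92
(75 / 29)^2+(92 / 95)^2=57883849/7590025 = 7.63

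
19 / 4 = 4.75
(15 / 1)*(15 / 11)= 225/11 = 20.45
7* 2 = 14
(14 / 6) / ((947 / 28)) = 0.07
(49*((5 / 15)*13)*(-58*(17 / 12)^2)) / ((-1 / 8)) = 5338697/27 = 197729.52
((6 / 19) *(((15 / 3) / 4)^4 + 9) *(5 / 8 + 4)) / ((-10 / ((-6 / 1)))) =975357/97280 = 10.03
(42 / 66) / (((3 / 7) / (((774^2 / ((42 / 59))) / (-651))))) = -654546/341 = -1919.49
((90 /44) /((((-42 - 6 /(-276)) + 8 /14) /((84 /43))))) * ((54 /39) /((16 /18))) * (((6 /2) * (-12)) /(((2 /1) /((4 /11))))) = 887309640/901830787 = 0.98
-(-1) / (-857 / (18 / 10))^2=81/18361225 = 0.00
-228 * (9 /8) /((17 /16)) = -241.41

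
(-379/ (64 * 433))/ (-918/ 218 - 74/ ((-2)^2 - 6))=-41311/99042688 = 0.00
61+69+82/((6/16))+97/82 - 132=217.85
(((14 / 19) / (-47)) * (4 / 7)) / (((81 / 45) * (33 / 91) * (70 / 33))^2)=-338/72333 = 0.00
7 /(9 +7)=7/16 = 0.44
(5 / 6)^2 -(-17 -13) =1105/36 = 30.69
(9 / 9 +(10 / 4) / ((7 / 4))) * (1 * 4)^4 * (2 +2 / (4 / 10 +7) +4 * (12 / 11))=11750400/2849 = 4124.39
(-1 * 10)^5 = -100000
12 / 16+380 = 1523/4 = 380.75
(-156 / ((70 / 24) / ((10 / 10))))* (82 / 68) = -38376/595 = -64.50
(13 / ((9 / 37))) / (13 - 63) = -481/450 = -1.07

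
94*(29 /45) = 2726/45 = 60.58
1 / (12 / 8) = 2/3 = 0.67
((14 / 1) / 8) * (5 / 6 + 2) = 119/24 = 4.96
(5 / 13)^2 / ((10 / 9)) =45/338 = 0.13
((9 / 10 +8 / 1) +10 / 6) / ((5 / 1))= 317/150 = 2.11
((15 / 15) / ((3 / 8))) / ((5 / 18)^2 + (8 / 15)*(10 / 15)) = 4320/701 = 6.16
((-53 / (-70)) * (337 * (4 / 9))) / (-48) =-17861/7560 = -2.36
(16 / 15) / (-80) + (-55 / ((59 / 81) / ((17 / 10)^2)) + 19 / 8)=-7641367/35400 = -215.86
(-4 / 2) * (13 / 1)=-26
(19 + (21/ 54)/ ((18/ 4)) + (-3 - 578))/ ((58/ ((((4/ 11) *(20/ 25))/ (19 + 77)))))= -9103/310068 = -0.03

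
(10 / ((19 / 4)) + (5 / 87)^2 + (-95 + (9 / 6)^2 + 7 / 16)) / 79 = -207557087/181777104 = -1.14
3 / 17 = 0.18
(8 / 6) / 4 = 1/3 = 0.33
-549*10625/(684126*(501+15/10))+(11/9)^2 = 33846986/22918221 = 1.48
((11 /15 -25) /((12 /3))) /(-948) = 91/14220 = 0.01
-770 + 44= -726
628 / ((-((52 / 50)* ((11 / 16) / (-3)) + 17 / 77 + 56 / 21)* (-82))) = 14506800/5017949 = 2.89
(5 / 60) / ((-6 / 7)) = -7/72 = -0.10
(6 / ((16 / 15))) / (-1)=-45/8 = -5.62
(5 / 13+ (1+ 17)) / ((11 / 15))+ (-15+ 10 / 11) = 1570/143 = 10.98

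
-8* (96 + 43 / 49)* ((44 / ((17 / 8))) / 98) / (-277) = 6683776/11306309 = 0.59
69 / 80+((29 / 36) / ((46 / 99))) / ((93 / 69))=5329/2480 = 2.15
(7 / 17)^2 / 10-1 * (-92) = 265929/2890 = 92.02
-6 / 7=-0.86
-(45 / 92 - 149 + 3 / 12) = 3410/23 = 148.26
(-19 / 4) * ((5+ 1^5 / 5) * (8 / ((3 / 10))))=-1976/3 = -658.67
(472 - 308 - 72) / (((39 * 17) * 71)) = 92/47073 = 0.00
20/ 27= 0.74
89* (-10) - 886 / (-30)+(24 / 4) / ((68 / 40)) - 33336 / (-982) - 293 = -139727554/125205 = -1115.99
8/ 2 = 4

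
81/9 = 9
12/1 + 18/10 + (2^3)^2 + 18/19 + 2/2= 7576/95 = 79.75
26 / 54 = 13/27 = 0.48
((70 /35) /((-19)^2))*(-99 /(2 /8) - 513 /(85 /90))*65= -2075580/6137 = -338.21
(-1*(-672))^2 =451584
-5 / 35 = -1/7 = -0.14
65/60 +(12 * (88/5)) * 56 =709697/60 = 11828.28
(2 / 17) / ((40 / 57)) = 57/340 = 0.17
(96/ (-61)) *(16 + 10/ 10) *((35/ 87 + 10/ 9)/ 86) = -107440/228201 = -0.47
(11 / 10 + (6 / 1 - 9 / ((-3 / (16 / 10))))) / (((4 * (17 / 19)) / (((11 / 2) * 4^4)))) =23408/5 = 4681.60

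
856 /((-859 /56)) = -47936/859 = -55.80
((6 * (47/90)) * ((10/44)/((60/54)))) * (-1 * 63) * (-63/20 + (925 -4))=-163065231/4400 = -37060.28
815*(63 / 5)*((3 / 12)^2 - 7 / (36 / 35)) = -1107911/16 = -69244.44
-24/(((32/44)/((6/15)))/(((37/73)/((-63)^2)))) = -814/482895 = 0.00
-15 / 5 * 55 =-165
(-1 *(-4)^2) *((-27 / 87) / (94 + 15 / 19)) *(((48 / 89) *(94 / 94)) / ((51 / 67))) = 2932992/79022477 = 0.04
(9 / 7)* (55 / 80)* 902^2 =20136699/28 = 719167.82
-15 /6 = -5/2 = -2.50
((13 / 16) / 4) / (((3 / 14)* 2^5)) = 91/3072 = 0.03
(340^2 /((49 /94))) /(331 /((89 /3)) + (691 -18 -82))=120888700/328251 = 368.28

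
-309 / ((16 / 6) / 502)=-58169.25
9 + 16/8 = 11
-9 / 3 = -3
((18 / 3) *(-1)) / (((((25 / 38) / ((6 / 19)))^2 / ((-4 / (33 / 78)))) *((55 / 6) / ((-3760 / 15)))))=-135143424/378125 = -357.40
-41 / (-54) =41/54 = 0.76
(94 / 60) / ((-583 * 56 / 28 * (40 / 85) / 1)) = -799/279840 = 0.00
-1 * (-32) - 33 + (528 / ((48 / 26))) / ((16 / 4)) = 141/2 = 70.50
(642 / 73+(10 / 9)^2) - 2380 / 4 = -3458933/5913 = -584.97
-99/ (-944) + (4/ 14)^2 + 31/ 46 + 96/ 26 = 62966681/13830544 = 4.55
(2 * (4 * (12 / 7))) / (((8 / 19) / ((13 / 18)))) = 494/21 = 23.52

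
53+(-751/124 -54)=-875/124 = -7.06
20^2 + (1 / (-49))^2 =400.00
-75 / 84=-25/28 = -0.89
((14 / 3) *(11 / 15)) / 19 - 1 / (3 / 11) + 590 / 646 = -37402/14535 = -2.57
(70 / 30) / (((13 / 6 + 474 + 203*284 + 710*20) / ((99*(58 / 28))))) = 2871/433969 = 0.01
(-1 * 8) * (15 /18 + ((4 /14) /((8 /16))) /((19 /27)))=-5252/399 = -13.16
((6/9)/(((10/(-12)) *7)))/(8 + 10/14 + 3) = -2/205 = -0.01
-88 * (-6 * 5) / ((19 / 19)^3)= 2640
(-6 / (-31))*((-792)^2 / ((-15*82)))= -627264/6355 = -98.70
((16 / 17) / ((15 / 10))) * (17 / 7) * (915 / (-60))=-488/21 = -23.24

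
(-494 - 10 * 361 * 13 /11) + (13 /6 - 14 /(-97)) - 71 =-30915595/6402 = -4829.05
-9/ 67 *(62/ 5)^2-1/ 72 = -2492587/120600 = -20.67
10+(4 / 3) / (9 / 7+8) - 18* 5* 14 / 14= -15572/195 = -79.86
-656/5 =-131.20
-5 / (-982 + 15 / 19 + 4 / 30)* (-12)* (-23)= 393300/279607 = 1.41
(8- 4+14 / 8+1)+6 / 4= 33/4 = 8.25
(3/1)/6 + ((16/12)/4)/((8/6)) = 3/4 = 0.75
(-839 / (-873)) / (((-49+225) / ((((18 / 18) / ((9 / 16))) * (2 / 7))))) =1678/604989 = 0.00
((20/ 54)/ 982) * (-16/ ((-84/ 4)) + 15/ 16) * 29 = 82795/4454352 = 0.02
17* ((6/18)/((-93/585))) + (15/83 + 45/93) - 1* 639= -1734152/2573 = -673.98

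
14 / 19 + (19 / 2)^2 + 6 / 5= 35031/380 = 92.19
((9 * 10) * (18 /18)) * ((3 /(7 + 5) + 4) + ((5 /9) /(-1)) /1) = 665/2 = 332.50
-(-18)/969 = 6/323 = 0.02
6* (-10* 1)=-60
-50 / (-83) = 50/83 = 0.60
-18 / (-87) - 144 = -4170/29 = -143.79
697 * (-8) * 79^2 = -34799816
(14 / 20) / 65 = 7/650 = 0.01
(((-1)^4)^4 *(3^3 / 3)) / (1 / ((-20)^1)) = -180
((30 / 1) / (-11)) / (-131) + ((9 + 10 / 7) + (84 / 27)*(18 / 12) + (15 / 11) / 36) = 611431/40348 = 15.15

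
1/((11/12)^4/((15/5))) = 62208/14641 = 4.25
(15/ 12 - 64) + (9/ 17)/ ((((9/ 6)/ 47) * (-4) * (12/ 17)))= -549/8 = -68.62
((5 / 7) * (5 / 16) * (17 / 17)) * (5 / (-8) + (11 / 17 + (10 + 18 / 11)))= 436025/167552 = 2.60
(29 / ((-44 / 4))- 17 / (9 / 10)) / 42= -2131/4158 = -0.51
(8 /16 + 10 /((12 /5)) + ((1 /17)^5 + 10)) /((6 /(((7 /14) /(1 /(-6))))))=-62473711/8519142 = -7.33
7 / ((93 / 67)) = 469/93 = 5.04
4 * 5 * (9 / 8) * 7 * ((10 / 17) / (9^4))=175/12393 = 0.01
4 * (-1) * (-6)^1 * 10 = 240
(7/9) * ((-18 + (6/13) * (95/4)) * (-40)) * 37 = 315980/39 = 8102.05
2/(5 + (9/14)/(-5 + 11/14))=59/143 = 0.41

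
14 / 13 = 1.08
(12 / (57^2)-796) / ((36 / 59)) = -12715444/9747 = -1304.55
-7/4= -1.75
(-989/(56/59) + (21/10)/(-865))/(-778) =252368663/188431600 = 1.34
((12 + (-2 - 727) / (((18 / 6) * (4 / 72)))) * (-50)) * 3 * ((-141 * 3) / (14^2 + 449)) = -18451260/43 = -429099.07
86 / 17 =5.06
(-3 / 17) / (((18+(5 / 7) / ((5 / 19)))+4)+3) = -21/3298 = -0.01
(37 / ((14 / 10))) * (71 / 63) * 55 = 722425/441 = 1638.15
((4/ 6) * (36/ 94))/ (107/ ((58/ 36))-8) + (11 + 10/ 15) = 1393837/119427 = 11.67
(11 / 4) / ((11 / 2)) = 1/2 = 0.50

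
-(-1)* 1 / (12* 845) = 1/10140 = 0.00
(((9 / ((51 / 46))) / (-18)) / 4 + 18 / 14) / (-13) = -1675/18564 = -0.09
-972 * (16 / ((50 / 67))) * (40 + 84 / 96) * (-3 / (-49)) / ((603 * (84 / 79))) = -697491/8575 = -81.34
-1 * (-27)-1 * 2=25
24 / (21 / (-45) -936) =-360/14047 = -0.03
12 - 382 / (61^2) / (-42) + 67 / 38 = 40875001/2969358 = 13.77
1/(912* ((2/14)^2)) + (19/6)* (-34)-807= -834127/912 = -914.61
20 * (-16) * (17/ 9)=-5440/9 = -604.44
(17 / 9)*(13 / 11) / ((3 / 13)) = 2873/297 = 9.67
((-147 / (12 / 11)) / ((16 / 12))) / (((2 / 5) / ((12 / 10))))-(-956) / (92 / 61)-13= 116907/368 = 317.68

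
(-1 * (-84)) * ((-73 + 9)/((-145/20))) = 21504/29 = 741.52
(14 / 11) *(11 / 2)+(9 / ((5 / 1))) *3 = 62/5 = 12.40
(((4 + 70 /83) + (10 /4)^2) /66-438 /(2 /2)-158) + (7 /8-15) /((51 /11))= -9295193/15521 = -598.88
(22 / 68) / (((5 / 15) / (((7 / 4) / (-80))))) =-231/10880 = -0.02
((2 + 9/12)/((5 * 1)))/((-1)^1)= -11/20 = -0.55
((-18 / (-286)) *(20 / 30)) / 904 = 3/64636 = 0.00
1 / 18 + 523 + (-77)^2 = 116137/18 = 6452.06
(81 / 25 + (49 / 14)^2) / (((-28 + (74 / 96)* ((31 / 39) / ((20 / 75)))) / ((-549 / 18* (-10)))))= -58961136/320765 = -183.81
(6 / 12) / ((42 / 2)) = 1/42 = 0.02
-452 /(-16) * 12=339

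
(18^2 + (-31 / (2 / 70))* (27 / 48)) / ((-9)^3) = 509/1296 = 0.39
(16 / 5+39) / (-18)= -211/90 = -2.34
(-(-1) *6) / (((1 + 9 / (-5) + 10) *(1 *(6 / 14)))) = 35/23 = 1.52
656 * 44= 28864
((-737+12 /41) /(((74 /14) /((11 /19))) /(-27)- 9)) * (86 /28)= 385748055/1591948 = 242.31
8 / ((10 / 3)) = 12/5 = 2.40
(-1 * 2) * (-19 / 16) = 19/8 = 2.38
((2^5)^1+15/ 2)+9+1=99/2 = 49.50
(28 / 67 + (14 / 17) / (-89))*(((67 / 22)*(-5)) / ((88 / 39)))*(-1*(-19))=-6976515/133144 = -52.40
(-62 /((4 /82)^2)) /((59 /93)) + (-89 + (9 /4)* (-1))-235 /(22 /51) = -108270221/2596 = -41706.56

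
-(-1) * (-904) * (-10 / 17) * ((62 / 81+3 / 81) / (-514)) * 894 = -87552400/117963 = -742.20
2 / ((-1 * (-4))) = 1/2 = 0.50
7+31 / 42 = 325/42 = 7.74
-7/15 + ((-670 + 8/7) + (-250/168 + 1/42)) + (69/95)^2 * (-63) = -533719667/758100 = -704.02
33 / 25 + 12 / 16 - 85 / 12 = -376/75 = -5.01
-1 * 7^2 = -49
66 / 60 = 1.10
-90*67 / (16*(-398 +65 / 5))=603/616 = 0.98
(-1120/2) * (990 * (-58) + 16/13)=418008640/13 = 32154510.77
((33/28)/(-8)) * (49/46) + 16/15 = 20087/22080 = 0.91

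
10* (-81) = -810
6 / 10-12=-57/5 = -11.40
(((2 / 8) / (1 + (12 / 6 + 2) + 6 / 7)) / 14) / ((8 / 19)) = 19/2624 = 0.01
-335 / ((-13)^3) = 335/2197 = 0.15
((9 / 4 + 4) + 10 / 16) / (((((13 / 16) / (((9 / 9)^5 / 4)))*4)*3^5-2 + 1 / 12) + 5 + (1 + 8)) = 165/76106 = 0.00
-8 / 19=-0.42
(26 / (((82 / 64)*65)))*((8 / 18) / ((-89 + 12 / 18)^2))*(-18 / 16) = -288/14396125 = 0.00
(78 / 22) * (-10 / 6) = -65/11 = -5.91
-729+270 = -459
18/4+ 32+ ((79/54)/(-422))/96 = 79849073/2187648 = 36.50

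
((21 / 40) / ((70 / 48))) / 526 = 9/13150 = 0.00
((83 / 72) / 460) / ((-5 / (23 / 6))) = -83/43200 = 0.00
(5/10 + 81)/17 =163/34 = 4.79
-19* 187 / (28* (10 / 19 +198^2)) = -67507/20856808 = 0.00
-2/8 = -1/4 = -0.25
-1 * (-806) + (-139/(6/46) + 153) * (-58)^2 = -9208214/3 = -3069404.67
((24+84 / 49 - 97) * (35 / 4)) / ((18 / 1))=-2495/72 = -34.65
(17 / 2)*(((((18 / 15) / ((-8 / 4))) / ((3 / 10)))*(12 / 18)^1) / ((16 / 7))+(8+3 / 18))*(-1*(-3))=1547/8 = 193.38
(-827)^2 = 683929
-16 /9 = -1.78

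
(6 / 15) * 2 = 4/5 = 0.80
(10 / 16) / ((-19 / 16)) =-0.53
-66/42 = -11/7 = -1.57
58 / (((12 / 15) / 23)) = 3335/2 = 1667.50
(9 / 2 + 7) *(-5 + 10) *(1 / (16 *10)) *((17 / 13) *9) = 3519/832 = 4.23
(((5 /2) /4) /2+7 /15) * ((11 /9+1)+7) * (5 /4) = 15521/1728 = 8.98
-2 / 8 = -1/4 = -0.25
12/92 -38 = -871/23 = -37.87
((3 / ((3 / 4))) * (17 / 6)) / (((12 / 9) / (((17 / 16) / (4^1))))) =289/128 = 2.26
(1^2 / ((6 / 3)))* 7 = 7/2 = 3.50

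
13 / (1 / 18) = 234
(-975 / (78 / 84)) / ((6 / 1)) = -175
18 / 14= 9/7 = 1.29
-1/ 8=-0.12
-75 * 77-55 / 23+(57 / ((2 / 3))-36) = -263483/46 = -5727.89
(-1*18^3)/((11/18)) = -104976/11 = -9543.27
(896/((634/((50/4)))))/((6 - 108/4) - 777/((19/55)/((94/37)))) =-15200/4934739 = 0.00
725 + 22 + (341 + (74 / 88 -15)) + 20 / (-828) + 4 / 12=9783359/9108 = 1074.15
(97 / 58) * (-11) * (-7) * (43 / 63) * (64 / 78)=734096/10179 = 72.12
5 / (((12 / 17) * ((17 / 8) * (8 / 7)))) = 35/12 = 2.92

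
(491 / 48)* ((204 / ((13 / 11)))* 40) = 918170/13 = 70628.46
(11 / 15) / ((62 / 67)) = 737/930 = 0.79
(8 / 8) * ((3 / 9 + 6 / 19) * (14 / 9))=518/513 = 1.01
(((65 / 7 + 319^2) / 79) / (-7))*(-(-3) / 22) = -1068588/42581 = -25.10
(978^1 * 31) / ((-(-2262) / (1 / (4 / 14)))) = 46.91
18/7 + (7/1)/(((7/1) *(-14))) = 5/2 = 2.50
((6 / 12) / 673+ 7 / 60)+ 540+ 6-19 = 21285001/40380 = 527.12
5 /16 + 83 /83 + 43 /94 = 1331/752 = 1.77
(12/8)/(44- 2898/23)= -0.02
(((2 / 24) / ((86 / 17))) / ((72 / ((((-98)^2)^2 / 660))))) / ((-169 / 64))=-392006468/32374485 = -12.11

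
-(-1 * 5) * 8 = 40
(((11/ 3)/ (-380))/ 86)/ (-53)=11/5196120 = 0.00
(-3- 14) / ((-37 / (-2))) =-34/37 = -0.92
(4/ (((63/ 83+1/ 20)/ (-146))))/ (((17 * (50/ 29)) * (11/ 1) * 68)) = -702844/21346985 = -0.03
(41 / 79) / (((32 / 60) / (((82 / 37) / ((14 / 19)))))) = 479085/163688 = 2.93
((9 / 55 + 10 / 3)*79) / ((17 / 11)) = 45583/255 = 178.76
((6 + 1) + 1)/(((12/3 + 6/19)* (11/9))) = 684/451 = 1.52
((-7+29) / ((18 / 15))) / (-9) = -55/27 = -2.04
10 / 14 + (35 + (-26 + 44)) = 376/7 = 53.71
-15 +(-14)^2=181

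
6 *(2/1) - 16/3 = 6.67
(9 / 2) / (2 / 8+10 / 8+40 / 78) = 351/157 = 2.24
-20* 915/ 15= -1220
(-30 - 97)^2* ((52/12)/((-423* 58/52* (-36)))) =2725801/662418 = 4.11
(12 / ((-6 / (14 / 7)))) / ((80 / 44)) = -11/5 = -2.20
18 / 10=9/5 = 1.80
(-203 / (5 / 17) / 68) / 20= -203/400 = -0.51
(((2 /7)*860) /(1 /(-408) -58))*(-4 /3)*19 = 3555584/33131 = 107.32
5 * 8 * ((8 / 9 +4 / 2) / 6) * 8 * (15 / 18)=128.40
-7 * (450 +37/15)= -47509/15 = -3167.27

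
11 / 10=1.10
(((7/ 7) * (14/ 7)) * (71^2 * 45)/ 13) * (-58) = -26314020/13 = -2024155.38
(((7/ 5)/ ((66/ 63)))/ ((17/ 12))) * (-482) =-425124/935 = -454.68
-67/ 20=-3.35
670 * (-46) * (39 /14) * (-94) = 56493060/7 = 8070437.14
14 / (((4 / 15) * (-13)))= -105/26 = -4.04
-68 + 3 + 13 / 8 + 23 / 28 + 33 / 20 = -17053/280 = -60.90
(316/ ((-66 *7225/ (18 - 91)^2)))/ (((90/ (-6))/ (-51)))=-841982/70125 = -12.01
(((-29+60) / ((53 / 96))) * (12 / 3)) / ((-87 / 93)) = -240.09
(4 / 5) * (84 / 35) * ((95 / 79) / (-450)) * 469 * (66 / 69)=-1568336/681375 = -2.30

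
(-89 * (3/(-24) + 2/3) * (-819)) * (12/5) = 947583/10 = 94758.30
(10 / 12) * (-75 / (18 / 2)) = -125/18 = -6.94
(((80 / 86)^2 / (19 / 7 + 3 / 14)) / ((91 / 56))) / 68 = 44800/16753789 = 0.00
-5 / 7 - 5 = -40/7 = -5.71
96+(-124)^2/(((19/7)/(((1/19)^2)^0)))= 109456/19 = 5760.84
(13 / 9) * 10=130/9 = 14.44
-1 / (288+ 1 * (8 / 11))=-11/3176 = 0.00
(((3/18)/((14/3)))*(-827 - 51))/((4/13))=-5707/56 = -101.91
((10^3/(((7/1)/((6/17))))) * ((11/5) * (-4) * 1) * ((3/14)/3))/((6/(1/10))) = -440/833 = -0.53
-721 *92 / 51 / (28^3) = -2369/39984 = -0.06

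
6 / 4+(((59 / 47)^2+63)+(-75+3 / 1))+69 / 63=-4.83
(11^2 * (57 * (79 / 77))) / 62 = 49533/434 = 114.13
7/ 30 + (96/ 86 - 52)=-50.65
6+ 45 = 51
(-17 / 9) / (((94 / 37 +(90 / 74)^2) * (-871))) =23273/43138017 = 0.00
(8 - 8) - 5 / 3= -5/3 = -1.67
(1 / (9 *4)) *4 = 1/9 = 0.11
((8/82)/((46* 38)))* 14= 14/17917 = 0.00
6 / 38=3/19 = 0.16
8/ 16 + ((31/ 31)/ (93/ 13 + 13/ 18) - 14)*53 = -2708365/3686 = -734.77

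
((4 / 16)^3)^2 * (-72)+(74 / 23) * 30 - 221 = -1466063/11776 = -124.50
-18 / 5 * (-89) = 1602/5 = 320.40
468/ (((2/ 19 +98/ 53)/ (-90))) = -1767285/82 = -21552.26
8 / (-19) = -8/19 = -0.42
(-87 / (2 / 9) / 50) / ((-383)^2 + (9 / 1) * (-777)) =-783/13969600 = 0.00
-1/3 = -0.33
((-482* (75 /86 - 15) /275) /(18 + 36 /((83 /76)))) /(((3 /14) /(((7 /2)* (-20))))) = -17642646/111155 = -158.72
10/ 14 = 5/7 = 0.71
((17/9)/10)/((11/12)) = 0.21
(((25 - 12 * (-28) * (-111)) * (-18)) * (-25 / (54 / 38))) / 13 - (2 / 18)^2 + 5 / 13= -956000758/1053 = -907882.96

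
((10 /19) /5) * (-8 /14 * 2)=-16/133 = -0.12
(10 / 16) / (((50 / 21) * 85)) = 21/6800 = 0.00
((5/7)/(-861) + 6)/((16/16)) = 36157/6027 = 6.00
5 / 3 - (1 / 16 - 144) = 6989/48 = 145.60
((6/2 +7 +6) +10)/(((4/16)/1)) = 104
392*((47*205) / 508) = 7434.88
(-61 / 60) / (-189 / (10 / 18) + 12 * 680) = -61/469188 = 0.00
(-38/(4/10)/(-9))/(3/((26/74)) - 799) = -0.01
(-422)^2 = 178084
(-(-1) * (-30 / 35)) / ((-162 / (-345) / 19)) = -2185/63 = -34.68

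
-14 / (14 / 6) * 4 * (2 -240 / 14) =2544/7 = 363.43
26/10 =13/5 = 2.60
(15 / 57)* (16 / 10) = 8/19 = 0.42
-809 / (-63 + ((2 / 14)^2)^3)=95178041/7411886 = 12.84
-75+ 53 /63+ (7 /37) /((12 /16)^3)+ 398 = 2267758/6993 = 324.29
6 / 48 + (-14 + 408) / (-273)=-2879/2184 = -1.32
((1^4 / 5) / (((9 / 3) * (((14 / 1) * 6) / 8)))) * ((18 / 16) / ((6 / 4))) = 1/210 = 0.00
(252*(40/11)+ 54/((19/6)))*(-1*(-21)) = 4096764/209 = 19601.74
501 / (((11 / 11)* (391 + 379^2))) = 501/144032 = 0.00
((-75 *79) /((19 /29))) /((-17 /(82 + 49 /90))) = 263465/6 = 43910.83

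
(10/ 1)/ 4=5/2 = 2.50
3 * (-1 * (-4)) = 12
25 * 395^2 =3900625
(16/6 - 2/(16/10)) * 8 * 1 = 34/3 = 11.33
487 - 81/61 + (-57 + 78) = 30907/61 = 506.67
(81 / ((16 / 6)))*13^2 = 41067/8 = 5133.38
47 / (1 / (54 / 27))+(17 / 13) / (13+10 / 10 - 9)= 6127/65 = 94.26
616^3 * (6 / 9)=467489792/3 = 155829930.67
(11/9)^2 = 121/81 = 1.49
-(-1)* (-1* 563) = -563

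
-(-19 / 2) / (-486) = -19/972 = -0.02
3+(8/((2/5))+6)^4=456979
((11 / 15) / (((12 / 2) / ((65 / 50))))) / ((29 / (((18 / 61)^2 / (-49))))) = -1287/132188525 = 0.00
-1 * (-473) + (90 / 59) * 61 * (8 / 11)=540.67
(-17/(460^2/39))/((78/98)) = -833/211600 = 0.00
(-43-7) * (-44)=2200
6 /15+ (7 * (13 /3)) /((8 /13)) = 5963/120 = 49.69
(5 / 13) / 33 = 5/429 = 0.01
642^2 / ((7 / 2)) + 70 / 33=117763.26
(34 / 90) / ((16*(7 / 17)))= 289/5040 = 0.06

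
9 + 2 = 11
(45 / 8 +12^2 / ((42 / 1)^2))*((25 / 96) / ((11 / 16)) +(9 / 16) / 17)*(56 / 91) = 1.45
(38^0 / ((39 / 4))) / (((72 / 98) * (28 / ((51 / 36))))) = 0.01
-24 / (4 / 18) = -108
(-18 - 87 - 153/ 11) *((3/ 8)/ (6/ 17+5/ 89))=-1484253/13618 = -108.99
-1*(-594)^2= -352836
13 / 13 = 1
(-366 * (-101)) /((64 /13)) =240279/32 = 7508.72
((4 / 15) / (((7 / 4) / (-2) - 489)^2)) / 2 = 128/230378415 = 0.00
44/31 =1.42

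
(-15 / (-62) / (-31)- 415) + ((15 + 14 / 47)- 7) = -36739735/90334 = -406.71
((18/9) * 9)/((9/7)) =14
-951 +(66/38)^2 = -342222/361 = -947.98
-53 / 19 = -2.79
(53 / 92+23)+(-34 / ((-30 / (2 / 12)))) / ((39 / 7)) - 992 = -156356251/161460 = -968.39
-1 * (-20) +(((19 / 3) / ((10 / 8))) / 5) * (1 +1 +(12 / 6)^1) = 1804/75 = 24.05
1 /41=0.02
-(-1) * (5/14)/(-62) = -5/868 = -0.01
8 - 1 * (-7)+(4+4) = 23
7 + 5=12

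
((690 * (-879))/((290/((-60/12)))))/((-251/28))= -8491140/7279 = -1166.53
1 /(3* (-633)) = -1/1899 = 0.00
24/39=8/13 = 0.62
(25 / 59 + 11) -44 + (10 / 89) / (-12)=-1026643/31506 = -32.59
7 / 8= 0.88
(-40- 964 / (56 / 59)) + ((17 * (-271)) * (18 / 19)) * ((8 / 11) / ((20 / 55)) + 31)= -38592613/266 = -145085.01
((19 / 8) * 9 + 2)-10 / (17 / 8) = 2539/136 = 18.67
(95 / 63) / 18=95/1134 = 0.08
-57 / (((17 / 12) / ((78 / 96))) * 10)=-2223/680 = -3.27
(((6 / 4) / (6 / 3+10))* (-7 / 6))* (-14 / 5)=49/120 = 0.41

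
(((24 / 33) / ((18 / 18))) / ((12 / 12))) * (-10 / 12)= -20/33 = -0.61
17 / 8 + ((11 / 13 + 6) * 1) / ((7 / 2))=2971/728 = 4.08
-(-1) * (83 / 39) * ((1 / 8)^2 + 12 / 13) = 64823/32448 = 2.00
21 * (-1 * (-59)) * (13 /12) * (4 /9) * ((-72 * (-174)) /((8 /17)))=15881502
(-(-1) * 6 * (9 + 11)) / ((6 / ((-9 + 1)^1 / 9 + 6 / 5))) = 56/9 = 6.22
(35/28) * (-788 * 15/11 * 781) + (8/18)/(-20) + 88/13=-613675678/585 = -1049018.25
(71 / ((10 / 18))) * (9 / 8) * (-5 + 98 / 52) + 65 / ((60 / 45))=-415131/1040 = -399.16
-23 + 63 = 40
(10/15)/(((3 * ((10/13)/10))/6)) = 52/3 = 17.33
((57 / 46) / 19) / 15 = 1/230 = 0.00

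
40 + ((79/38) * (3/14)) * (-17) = 17251/532 = 32.43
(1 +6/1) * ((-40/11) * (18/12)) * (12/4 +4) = -2940/11 = -267.27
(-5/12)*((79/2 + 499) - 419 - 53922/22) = 23315/24 = 971.46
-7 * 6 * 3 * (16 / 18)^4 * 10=-573440/729 = -786.61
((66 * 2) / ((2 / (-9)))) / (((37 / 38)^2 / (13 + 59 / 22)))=-13450860/1369 = -9825.32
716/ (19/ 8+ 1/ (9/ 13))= 51552/275 = 187.46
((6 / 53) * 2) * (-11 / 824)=-33/10918 = 0.00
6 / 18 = 1/3 = 0.33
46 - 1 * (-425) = 471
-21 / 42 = -1/2 = -0.50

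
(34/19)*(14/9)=476/171 = 2.78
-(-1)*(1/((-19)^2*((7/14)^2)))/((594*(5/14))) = 28/536085 = 0.00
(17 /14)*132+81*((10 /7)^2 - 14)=-39612/49 = -808.41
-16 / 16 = -1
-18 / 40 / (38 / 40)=-0.47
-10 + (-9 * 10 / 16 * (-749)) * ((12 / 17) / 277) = 0.74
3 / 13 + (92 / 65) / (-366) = 2699/11895 = 0.23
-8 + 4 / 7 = -52/7 = -7.43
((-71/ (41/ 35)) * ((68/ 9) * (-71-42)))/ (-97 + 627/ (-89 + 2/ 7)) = -219589510/441611 = -497.25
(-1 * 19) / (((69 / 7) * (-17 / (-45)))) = -1995/391 = -5.10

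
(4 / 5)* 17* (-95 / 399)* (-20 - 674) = 2247.24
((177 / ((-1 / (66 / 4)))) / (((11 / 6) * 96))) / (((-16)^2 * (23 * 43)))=-531/8101888 = 0.00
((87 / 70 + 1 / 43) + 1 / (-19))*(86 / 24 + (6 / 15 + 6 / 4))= 1087251/163400 = 6.65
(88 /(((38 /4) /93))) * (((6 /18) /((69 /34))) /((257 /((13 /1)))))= 2411552/336927 = 7.16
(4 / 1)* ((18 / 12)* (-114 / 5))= -684/5 = -136.80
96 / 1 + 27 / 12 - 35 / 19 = 7327/76 = 96.41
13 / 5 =2.60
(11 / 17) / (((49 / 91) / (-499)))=-71357/119 = -599.64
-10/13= -0.77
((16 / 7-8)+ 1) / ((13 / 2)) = -66/91 = -0.73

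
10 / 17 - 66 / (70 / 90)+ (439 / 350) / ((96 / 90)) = -226013/2720 = -83.09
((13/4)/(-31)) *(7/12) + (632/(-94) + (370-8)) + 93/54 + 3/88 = 823850825/2307888 = 356.97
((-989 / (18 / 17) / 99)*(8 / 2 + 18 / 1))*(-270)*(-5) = -840650/3 = -280216.67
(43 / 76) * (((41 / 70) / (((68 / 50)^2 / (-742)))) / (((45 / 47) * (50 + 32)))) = -2677825/1581408 = -1.69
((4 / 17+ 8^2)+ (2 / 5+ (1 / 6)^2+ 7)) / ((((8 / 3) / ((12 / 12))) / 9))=657867/2720 = 241.86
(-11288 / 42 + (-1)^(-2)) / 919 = -5623/19299 = -0.29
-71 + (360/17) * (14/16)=-892/17 = -52.47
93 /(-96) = -31/32 = -0.97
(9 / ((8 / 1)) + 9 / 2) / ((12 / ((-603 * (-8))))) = 9045/4 = 2261.25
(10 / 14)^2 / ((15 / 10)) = 50/147 = 0.34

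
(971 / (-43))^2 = 942841/1849 = 509.92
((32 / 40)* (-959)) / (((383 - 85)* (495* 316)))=-959/58266450 = 0.00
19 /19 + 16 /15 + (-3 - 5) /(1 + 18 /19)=-1133/555 = -2.04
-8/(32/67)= -67/4 = -16.75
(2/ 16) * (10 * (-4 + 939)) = 4675/4 = 1168.75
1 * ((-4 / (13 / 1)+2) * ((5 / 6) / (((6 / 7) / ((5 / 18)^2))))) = 9625/75816 = 0.13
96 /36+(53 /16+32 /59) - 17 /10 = 4.82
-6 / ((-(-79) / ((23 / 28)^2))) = -1587/30968 = -0.05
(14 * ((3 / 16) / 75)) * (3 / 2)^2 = 63/800 = 0.08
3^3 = 27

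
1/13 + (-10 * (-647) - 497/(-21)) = 253256/39 = 6493.74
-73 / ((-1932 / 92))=73/21 = 3.48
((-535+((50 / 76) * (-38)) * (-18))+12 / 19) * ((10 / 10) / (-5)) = 1603/95 = 16.87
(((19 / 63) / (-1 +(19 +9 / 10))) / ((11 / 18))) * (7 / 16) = 95/8316 = 0.01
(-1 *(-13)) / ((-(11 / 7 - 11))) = 1.38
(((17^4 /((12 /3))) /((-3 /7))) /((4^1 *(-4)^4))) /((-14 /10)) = 417605/12288 = 33.98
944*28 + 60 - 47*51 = 24095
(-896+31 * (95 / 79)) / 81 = -22613/2133 = -10.60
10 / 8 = 5/4 = 1.25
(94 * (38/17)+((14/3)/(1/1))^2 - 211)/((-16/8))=-3197/306 = -10.45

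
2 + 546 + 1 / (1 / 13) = 561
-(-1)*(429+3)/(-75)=-144/25 = -5.76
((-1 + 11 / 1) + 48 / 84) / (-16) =-37/56 = -0.66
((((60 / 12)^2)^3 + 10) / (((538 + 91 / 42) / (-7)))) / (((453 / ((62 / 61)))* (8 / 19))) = -9209015/8529386 = -1.08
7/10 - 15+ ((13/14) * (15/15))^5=-36597951/2689120 = -13.61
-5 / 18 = -0.28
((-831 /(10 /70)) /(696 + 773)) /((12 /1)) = -1939/5876 = -0.33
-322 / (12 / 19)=-3059/6 = -509.83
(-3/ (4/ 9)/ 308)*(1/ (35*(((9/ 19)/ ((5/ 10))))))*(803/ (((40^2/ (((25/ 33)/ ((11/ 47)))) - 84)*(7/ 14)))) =-65189/25197760 = 0.00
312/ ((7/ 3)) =936/7 = 133.71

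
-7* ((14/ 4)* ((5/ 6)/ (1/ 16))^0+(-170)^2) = -404649/2 = -202324.50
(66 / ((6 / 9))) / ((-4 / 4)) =-99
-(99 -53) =-46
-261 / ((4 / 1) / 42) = -5481/2 = -2740.50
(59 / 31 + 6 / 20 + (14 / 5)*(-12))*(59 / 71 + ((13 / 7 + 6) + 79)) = -424173873/154070 = -2753.12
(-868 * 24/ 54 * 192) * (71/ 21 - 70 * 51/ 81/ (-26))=-395911168/1053 = -375984.02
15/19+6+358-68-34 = 4993/19 = 262.79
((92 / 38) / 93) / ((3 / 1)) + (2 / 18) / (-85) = 369/50065 = 0.01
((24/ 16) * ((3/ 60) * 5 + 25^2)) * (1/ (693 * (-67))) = -2501/123816 = -0.02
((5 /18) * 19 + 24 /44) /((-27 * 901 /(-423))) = 54191/535194 = 0.10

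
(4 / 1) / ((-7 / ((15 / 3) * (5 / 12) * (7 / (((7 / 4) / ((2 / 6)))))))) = -100/63 = -1.59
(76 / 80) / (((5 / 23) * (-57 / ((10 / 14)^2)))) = -23/588 = -0.04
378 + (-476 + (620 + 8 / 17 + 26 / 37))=523.17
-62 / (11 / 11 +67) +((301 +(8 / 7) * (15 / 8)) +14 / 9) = 650711/2142 = 303.79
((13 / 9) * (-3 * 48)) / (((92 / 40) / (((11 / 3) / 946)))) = -1040/2967 = -0.35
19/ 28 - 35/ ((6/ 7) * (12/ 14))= -5917/126 = -46.96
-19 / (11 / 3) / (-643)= 57/7073 = 0.01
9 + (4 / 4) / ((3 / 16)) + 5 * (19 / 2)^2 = 5587/12 = 465.58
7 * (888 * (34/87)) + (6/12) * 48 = 71144/29 = 2453.24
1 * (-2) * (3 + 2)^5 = -6250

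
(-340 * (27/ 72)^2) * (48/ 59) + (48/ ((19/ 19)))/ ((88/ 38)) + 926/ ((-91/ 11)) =-7683877/59059 = -130.11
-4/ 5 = -0.80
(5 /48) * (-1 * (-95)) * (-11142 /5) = -176415/8 = -22051.88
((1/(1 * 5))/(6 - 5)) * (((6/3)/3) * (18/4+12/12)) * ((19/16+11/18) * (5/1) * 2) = 2849/216 = 13.19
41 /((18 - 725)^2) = 41/499849 = 0.00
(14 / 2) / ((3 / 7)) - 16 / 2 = 25/3 = 8.33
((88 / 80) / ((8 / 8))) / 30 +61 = 18311/300 = 61.04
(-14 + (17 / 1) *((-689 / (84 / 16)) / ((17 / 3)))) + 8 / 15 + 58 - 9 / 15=-36727/105 = -349.78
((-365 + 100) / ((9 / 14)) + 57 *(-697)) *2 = -722542/9 = -80282.44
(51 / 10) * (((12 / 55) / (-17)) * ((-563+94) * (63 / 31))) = 531846/8525 = 62.39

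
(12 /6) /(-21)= -2/21 = -0.10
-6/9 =-2/3 = -0.67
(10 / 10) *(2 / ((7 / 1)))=2/7 = 0.29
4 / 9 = 0.44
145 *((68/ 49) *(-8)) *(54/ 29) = -2997.55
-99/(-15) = 33/5 = 6.60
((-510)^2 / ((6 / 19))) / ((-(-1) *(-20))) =-82365/2 = -41182.50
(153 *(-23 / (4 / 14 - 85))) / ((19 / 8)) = 197064/11267 = 17.49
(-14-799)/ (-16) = 813/16 = 50.81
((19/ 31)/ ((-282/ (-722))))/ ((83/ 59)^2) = 23876179/30111819 = 0.79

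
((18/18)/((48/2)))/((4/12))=0.12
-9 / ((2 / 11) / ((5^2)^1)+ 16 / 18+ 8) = -22275/22018 = -1.01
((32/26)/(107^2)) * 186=2976/148837 = 0.02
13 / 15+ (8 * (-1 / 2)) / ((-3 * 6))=49/45 = 1.09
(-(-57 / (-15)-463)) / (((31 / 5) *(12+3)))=2296/465 = 4.94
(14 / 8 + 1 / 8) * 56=105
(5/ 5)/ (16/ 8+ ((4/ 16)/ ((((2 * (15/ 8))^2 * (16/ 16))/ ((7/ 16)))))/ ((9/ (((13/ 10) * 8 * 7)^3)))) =253125/84906202 = 0.00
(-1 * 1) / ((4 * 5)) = -1/20 = -0.05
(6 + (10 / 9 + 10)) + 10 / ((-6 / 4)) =94/9 = 10.44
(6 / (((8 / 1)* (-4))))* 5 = -15/16 = -0.94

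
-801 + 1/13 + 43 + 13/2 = -19537/26 = -751.42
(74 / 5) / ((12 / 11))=407/30 = 13.57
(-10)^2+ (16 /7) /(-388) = 67896/679 = 99.99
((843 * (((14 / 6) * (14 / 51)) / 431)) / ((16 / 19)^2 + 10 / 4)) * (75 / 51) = 71008700/123687087 = 0.57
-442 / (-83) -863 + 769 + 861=64103/83 = 772.33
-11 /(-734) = 11/734 = 0.01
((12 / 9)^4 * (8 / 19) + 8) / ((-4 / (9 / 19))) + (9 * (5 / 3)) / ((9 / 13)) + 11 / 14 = 971009/45486 = 21.35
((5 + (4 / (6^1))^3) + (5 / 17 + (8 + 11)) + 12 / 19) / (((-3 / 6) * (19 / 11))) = -29.20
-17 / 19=-0.89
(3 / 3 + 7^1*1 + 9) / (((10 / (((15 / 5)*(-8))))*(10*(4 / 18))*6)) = -153/50 = -3.06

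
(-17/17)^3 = -1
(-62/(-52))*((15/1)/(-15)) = -31/26 = -1.19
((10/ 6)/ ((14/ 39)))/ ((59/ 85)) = 5525/826 = 6.69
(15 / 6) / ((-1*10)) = -1/4 = -0.25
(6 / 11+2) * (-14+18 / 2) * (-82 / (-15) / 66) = -1.05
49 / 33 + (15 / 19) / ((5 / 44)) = 5287/627 = 8.43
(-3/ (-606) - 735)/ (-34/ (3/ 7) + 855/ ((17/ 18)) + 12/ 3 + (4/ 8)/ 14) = -106006866/119708735 = -0.89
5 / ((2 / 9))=45/2 = 22.50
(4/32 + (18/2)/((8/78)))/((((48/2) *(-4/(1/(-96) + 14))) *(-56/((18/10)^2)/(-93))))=-790235973/11468800 = -68.90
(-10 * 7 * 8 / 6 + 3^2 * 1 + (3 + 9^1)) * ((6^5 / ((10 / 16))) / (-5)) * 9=1619896.32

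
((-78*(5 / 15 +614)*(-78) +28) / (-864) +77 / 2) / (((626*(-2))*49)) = 231523/3312792 = 0.07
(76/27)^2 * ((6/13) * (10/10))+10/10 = 14711/3159 = 4.66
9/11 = 0.82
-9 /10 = -0.90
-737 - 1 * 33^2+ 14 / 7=-1824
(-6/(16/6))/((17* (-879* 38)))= 3/757112 = 0.00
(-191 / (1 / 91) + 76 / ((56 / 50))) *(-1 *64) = 1108041.14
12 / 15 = 4/5 = 0.80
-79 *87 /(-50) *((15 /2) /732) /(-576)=-2291/936960 = 0.00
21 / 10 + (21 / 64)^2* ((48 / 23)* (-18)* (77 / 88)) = -169449/117760 = -1.44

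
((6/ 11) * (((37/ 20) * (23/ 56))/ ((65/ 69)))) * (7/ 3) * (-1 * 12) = -176157/14300 = -12.32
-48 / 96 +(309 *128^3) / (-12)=-108003329/2 = -54001664.50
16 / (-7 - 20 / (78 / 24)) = -208/171 = -1.22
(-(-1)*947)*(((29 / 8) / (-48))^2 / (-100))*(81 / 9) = -796427/1638400 = -0.49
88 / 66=1.33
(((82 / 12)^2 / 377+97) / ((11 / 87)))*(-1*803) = -96226045/156 = -616833.62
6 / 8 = 3/4 = 0.75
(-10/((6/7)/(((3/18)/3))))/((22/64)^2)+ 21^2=1422827/3267 = 435.51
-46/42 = -23/21 = -1.10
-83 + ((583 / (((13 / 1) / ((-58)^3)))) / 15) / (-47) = 12328.38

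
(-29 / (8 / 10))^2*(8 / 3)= 21025/6 = 3504.17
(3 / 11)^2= 9/121 = 0.07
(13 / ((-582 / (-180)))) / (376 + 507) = 390/85651 = 0.00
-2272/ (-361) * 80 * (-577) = -104875520/361 = -290513.91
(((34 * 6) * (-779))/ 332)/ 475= -2091/2075 = -1.01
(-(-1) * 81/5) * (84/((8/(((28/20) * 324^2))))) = 24998984.64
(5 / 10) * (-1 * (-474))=237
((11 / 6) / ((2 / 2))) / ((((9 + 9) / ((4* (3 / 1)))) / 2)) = 22/9 = 2.44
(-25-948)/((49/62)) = -8618/7 = -1231.14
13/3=4.33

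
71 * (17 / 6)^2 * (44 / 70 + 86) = 15553402/315 = 49375.88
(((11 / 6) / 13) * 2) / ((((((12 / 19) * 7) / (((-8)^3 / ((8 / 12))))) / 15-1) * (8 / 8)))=-66880/237211 = -0.28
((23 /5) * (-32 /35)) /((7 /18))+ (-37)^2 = 1358.19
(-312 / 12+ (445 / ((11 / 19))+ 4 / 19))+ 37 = 162988/209 = 779.85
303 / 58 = 5.22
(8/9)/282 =4/1269 = 0.00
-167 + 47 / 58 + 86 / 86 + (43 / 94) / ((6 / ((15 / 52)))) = -46825693/283504 = -165.17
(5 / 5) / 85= 1/85 = 0.01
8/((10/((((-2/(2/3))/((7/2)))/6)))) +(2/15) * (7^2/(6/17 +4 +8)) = 653/1575 = 0.41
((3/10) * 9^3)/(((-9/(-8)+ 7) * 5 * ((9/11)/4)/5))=42768/325 = 131.59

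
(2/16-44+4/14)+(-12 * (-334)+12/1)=222679/56 = 3976.41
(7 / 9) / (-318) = -7/2862 = 0.00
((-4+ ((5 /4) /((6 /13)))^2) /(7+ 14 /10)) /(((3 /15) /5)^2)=6003125/24192 = 248.15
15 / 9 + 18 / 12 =19/6 = 3.17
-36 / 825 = -12/275 = -0.04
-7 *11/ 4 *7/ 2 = -539/8 = -67.38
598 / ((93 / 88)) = 52624/93 = 565.85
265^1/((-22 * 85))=-53/374 = -0.14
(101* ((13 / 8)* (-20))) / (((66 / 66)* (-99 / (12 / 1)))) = 13130/33 = 397.88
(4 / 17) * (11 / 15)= 44/255 = 0.17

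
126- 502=-376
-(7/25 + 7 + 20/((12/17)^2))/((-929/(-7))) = -298739/836100 = -0.36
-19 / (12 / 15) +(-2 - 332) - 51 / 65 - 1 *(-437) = 78.47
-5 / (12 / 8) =-10/3 = -3.33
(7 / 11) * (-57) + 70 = 371/11 = 33.73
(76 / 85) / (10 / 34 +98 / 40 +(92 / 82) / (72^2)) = 0.33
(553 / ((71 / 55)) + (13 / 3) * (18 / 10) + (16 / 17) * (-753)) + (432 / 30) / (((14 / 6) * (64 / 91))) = -12733879/48280 = -263.75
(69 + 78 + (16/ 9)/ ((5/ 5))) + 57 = 1852/9 = 205.78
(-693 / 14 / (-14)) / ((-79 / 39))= -3861/2212 = -1.75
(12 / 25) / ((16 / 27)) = 81/100 = 0.81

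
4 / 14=2/7 = 0.29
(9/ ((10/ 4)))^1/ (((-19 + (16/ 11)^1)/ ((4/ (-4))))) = 198/965 = 0.21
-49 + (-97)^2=9360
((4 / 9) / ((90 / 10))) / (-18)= -2/729 = 0.00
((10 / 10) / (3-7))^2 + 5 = 5.06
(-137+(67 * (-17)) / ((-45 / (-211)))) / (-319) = 246494/14355 = 17.17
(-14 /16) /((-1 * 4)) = 7/32 = 0.22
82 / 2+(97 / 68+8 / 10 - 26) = 5857/340 = 17.23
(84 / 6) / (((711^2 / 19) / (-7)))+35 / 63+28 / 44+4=28850384/5560731 = 5.19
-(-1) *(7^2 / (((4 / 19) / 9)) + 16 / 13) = 108991/52 = 2095.98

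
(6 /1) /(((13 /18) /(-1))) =-108/13 = -8.31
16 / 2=8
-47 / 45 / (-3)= 47/135 = 0.35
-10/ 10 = -1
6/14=3/7 = 0.43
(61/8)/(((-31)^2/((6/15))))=61/19220 = 0.00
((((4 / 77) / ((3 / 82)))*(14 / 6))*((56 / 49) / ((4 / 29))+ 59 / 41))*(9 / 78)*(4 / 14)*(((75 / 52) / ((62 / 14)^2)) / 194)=69775/173290403 = 0.00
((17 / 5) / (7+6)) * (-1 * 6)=-102/65 = -1.57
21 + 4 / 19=403/19 = 21.21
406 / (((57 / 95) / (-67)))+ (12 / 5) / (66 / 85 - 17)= -187558402/4137 = -45336.81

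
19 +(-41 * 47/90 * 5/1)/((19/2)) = 1322/171 = 7.73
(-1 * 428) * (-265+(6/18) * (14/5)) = 1695308/15 = 113020.53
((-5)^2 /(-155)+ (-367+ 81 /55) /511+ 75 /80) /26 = 121263/51777440 = 0.00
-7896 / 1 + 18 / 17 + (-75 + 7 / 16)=-2167705/272 = -7969.50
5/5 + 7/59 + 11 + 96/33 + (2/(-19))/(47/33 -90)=541695195/36043513 = 15.03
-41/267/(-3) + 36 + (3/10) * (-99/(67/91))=-2301037/536670 = -4.29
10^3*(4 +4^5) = 1028000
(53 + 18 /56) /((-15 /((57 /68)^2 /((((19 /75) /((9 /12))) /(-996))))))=953556705/129472 = 7364.96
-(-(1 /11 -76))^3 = -437402.61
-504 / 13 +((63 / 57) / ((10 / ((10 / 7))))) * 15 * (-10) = -15426/247 = -62.45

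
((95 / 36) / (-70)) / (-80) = 19/40320 = 0.00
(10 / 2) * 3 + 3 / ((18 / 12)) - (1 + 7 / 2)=25/2 = 12.50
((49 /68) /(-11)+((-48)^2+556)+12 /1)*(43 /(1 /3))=277118703/748 = 370479.55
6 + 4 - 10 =0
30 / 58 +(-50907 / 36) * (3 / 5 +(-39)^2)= -311991959/145 = -2151668.68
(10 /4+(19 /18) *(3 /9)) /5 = 77/135 = 0.57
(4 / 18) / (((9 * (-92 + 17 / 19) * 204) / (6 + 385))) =-437/841266 = 0.00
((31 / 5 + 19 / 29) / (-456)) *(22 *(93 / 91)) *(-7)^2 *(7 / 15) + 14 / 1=6737927/1074450 = 6.27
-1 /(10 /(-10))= 1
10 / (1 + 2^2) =2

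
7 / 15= 0.47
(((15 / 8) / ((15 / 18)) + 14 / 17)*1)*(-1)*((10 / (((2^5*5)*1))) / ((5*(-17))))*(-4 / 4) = -209/92480 = 0.00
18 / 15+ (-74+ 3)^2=5042.20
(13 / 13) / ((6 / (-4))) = -2/3 = -0.67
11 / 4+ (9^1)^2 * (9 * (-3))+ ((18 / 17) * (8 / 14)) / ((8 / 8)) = -1039415/476 = -2183.64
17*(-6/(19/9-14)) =918/107 = 8.58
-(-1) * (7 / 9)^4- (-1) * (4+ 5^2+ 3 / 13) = 2524393/85293 = 29.60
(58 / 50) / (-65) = -29/1625 = -0.02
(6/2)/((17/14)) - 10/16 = 251/136 = 1.85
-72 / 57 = -24/19 = -1.26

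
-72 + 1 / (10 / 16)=-352/5 = -70.40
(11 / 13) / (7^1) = 11/91 = 0.12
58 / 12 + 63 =407/6 = 67.83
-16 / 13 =-1.23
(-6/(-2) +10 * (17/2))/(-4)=-22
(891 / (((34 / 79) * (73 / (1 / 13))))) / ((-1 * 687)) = -23463/7388914 = 0.00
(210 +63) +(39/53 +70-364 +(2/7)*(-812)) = -13370/53 = -252.26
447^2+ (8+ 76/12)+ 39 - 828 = 597103/3 = 199034.33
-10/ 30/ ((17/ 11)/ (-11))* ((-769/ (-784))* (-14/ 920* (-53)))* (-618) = -1159.93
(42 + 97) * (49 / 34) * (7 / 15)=47677/510 = 93.48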